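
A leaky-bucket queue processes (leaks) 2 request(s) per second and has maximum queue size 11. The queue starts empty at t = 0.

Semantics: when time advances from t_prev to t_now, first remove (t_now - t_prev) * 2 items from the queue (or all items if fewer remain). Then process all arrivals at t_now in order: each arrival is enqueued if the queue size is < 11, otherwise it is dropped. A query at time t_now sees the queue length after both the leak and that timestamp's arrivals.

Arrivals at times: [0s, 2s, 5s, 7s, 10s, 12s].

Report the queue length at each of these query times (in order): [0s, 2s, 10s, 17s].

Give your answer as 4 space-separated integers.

Answer: 1 1 1 0

Derivation:
Queue lengths at query times:
  query t=0s: backlog = 1
  query t=2s: backlog = 1
  query t=10s: backlog = 1
  query t=17s: backlog = 0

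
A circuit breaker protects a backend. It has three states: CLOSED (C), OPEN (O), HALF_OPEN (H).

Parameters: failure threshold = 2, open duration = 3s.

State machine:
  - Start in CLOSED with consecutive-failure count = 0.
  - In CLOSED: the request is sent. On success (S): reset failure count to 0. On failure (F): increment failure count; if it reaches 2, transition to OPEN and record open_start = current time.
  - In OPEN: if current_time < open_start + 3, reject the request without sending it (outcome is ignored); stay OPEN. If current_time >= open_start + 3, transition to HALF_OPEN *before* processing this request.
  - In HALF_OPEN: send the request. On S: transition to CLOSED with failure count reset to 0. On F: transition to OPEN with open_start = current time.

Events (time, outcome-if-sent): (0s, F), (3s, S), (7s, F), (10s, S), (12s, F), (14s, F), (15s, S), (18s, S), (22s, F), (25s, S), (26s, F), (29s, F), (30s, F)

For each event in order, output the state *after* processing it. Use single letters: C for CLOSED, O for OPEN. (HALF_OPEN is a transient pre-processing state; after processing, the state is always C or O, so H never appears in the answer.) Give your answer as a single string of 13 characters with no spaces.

State after each event:
  event#1 t=0s outcome=F: state=CLOSED
  event#2 t=3s outcome=S: state=CLOSED
  event#3 t=7s outcome=F: state=CLOSED
  event#4 t=10s outcome=S: state=CLOSED
  event#5 t=12s outcome=F: state=CLOSED
  event#6 t=14s outcome=F: state=OPEN
  event#7 t=15s outcome=S: state=OPEN
  event#8 t=18s outcome=S: state=CLOSED
  event#9 t=22s outcome=F: state=CLOSED
  event#10 t=25s outcome=S: state=CLOSED
  event#11 t=26s outcome=F: state=CLOSED
  event#12 t=29s outcome=F: state=OPEN
  event#13 t=30s outcome=F: state=OPEN

Answer: CCCCCOOCCCCOO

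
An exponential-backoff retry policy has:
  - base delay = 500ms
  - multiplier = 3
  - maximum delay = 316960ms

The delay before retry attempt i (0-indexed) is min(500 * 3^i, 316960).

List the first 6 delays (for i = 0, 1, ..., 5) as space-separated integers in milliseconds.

Answer: 500 1500 4500 13500 40500 121500

Derivation:
Computing each delay:
  i=0: min(500*3^0, 316960) = 500
  i=1: min(500*3^1, 316960) = 1500
  i=2: min(500*3^2, 316960) = 4500
  i=3: min(500*3^3, 316960) = 13500
  i=4: min(500*3^4, 316960) = 40500
  i=5: min(500*3^5, 316960) = 121500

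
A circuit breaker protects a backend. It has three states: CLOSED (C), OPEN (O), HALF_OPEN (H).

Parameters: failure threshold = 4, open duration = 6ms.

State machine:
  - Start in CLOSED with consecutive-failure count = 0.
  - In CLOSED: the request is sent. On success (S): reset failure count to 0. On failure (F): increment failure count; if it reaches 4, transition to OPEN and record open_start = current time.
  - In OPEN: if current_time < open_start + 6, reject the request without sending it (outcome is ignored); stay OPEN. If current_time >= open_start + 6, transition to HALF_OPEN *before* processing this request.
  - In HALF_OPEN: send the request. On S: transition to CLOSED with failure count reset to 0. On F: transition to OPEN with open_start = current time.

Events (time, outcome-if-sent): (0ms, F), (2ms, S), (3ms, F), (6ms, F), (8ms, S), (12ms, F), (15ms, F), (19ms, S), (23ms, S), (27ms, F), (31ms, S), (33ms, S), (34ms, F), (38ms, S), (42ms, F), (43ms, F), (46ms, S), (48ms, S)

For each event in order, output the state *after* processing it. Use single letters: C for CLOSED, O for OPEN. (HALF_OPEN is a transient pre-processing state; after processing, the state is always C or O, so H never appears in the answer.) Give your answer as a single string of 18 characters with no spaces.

Answer: CCCCCCCCCCCCCCCCCC

Derivation:
State after each event:
  event#1 t=0ms outcome=F: state=CLOSED
  event#2 t=2ms outcome=S: state=CLOSED
  event#3 t=3ms outcome=F: state=CLOSED
  event#4 t=6ms outcome=F: state=CLOSED
  event#5 t=8ms outcome=S: state=CLOSED
  event#6 t=12ms outcome=F: state=CLOSED
  event#7 t=15ms outcome=F: state=CLOSED
  event#8 t=19ms outcome=S: state=CLOSED
  event#9 t=23ms outcome=S: state=CLOSED
  event#10 t=27ms outcome=F: state=CLOSED
  event#11 t=31ms outcome=S: state=CLOSED
  event#12 t=33ms outcome=S: state=CLOSED
  event#13 t=34ms outcome=F: state=CLOSED
  event#14 t=38ms outcome=S: state=CLOSED
  event#15 t=42ms outcome=F: state=CLOSED
  event#16 t=43ms outcome=F: state=CLOSED
  event#17 t=46ms outcome=S: state=CLOSED
  event#18 t=48ms outcome=S: state=CLOSED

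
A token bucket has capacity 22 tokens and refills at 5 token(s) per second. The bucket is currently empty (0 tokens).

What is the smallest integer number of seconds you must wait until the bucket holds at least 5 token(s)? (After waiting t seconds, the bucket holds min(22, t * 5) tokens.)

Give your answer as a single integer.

Need t * 5 >= 5, so t >= 5/5.
Smallest integer t = ceil(5/5) = 1.

Answer: 1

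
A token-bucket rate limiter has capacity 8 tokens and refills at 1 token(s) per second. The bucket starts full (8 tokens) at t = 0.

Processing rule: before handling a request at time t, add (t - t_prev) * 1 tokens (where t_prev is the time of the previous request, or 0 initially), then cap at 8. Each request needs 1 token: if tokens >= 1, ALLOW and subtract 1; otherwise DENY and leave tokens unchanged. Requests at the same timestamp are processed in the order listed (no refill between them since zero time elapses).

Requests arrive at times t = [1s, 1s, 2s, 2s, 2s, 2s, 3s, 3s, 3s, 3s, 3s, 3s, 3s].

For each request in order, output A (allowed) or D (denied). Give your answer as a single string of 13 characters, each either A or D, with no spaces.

Simulating step by step:
  req#1 t=1s: ALLOW
  req#2 t=1s: ALLOW
  req#3 t=2s: ALLOW
  req#4 t=2s: ALLOW
  req#5 t=2s: ALLOW
  req#6 t=2s: ALLOW
  req#7 t=3s: ALLOW
  req#8 t=3s: ALLOW
  req#9 t=3s: ALLOW
  req#10 t=3s: ALLOW
  req#11 t=3s: DENY
  req#12 t=3s: DENY
  req#13 t=3s: DENY

Answer: AAAAAAAAAADDD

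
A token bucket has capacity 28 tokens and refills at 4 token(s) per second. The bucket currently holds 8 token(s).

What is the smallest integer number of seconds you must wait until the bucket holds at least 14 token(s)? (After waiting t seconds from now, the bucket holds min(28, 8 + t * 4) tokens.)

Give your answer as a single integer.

Answer: 2

Derivation:
Need 8 + t * 4 >= 14, so t >= 6/4.
Smallest integer t = ceil(6/4) = 2.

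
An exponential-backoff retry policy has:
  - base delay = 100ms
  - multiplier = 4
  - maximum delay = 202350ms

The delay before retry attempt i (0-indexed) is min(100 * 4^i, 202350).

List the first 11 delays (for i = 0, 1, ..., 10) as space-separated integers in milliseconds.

Answer: 100 400 1600 6400 25600 102400 202350 202350 202350 202350 202350

Derivation:
Computing each delay:
  i=0: min(100*4^0, 202350) = 100
  i=1: min(100*4^1, 202350) = 400
  i=2: min(100*4^2, 202350) = 1600
  i=3: min(100*4^3, 202350) = 6400
  i=4: min(100*4^4, 202350) = 25600
  i=5: min(100*4^5, 202350) = 102400
  i=6: min(100*4^6, 202350) = 202350
  i=7: min(100*4^7, 202350) = 202350
  i=8: min(100*4^8, 202350) = 202350
  i=9: min(100*4^9, 202350) = 202350
  i=10: min(100*4^10, 202350) = 202350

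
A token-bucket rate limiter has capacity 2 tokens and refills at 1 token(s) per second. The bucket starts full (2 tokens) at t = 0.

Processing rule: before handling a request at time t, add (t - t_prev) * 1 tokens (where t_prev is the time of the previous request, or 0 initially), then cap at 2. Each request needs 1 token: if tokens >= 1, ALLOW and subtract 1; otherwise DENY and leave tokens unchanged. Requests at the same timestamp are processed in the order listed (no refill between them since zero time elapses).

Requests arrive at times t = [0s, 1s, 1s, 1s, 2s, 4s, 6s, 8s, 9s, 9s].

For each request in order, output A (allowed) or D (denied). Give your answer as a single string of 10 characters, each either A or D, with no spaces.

Simulating step by step:
  req#1 t=0s: ALLOW
  req#2 t=1s: ALLOW
  req#3 t=1s: ALLOW
  req#4 t=1s: DENY
  req#5 t=2s: ALLOW
  req#6 t=4s: ALLOW
  req#7 t=6s: ALLOW
  req#8 t=8s: ALLOW
  req#9 t=9s: ALLOW
  req#10 t=9s: ALLOW

Answer: AAADAAAAAA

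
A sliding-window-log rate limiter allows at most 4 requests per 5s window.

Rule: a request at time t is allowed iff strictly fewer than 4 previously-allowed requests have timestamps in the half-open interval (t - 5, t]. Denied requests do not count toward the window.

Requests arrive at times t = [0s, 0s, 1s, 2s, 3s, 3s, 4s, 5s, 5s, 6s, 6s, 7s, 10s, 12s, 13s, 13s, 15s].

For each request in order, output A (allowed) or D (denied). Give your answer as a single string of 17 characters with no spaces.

Tracking allowed requests in the window:
  req#1 t=0s: ALLOW
  req#2 t=0s: ALLOW
  req#3 t=1s: ALLOW
  req#4 t=2s: ALLOW
  req#5 t=3s: DENY
  req#6 t=3s: DENY
  req#7 t=4s: DENY
  req#8 t=5s: ALLOW
  req#9 t=5s: ALLOW
  req#10 t=6s: ALLOW
  req#11 t=6s: DENY
  req#12 t=7s: ALLOW
  req#13 t=10s: ALLOW
  req#14 t=12s: ALLOW
  req#15 t=13s: ALLOW
  req#16 t=13s: ALLOW
  req#17 t=15s: ALLOW

Answer: AAAADDDAAADAAAAAA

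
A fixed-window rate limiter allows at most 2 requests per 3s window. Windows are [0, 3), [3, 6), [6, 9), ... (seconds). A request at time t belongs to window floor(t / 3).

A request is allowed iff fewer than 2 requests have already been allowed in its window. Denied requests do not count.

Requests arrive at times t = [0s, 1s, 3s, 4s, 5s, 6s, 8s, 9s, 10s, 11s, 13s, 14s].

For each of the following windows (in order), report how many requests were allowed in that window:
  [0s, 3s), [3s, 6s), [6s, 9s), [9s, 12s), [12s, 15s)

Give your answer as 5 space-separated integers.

Answer: 2 2 2 2 2

Derivation:
Processing requests:
  req#1 t=0s (window 0): ALLOW
  req#2 t=1s (window 0): ALLOW
  req#3 t=3s (window 1): ALLOW
  req#4 t=4s (window 1): ALLOW
  req#5 t=5s (window 1): DENY
  req#6 t=6s (window 2): ALLOW
  req#7 t=8s (window 2): ALLOW
  req#8 t=9s (window 3): ALLOW
  req#9 t=10s (window 3): ALLOW
  req#10 t=11s (window 3): DENY
  req#11 t=13s (window 4): ALLOW
  req#12 t=14s (window 4): ALLOW

Allowed counts by window: 2 2 2 2 2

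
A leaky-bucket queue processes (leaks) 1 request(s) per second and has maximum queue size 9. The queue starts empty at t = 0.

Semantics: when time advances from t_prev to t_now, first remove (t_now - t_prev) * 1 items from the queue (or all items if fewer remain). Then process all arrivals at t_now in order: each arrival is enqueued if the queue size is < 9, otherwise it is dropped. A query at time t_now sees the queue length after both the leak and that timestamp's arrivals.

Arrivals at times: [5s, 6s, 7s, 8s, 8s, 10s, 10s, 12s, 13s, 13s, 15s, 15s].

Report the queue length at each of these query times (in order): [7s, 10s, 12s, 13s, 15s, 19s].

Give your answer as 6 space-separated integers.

Queue lengths at query times:
  query t=7s: backlog = 1
  query t=10s: backlog = 2
  query t=12s: backlog = 1
  query t=13s: backlog = 2
  query t=15s: backlog = 2
  query t=19s: backlog = 0

Answer: 1 2 1 2 2 0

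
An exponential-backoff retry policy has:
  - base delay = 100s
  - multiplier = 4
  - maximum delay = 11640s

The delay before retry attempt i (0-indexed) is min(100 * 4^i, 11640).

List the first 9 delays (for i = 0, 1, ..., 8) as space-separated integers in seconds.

Computing each delay:
  i=0: min(100*4^0, 11640) = 100
  i=1: min(100*4^1, 11640) = 400
  i=2: min(100*4^2, 11640) = 1600
  i=3: min(100*4^3, 11640) = 6400
  i=4: min(100*4^4, 11640) = 11640
  i=5: min(100*4^5, 11640) = 11640
  i=6: min(100*4^6, 11640) = 11640
  i=7: min(100*4^7, 11640) = 11640
  i=8: min(100*4^8, 11640) = 11640

Answer: 100 400 1600 6400 11640 11640 11640 11640 11640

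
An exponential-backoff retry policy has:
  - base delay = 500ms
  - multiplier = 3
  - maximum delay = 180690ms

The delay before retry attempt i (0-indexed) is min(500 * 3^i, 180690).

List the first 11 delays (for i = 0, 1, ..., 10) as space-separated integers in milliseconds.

Answer: 500 1500 4500 13500 40500 121500 180690 180690 180690 180690 180690

Derivation:
Computing each delay:
  i=0: min(500*3^0, 180690) = 500
  i=1: min(500*3^1, 180690) = 1500
  i=2: min(500*3^2, 180690) = 4500
  i=3: min(500*3^3, 180690) = 13500
  i=4: min(500*3^4, 180690) = 40500
  i=5: min(500*3^5, 180690) = 121500
  i=6: min(500*3^6, 180690) = 180690
  i=7: min(500*3^7, 180690) = 180690
  i=8: min(500*3^8, 180690) = 180690
  i=9: min(500*3^9, 180690) = 180690
  i=10: min(500*3^10, 180690) = 180690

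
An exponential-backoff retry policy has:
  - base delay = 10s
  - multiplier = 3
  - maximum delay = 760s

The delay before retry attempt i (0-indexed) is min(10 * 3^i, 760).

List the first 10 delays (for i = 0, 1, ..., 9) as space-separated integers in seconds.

Answer: 10 30 90 270 760 760 760 760 760 760

Derivation:
Computing each delay:
  i=0: min(10*3^0, 760) = 10
  i=1: min(10*3^1, 760) = 30
  i=2: min(10*3^2, 760) = 90
  i=3: min(10*3^3, 760) = 270
  i=4: min(10*3^4, 760) = 760
  i=5: min(10*3^5, 760) = 760
  i=6: min(10*3^6, 760) = 760
  i=7: min(10*3^7, 760) = 760
  i=8: min(10*3^8, 760) = 760
  i=9: min(10*3^9, 760) = 760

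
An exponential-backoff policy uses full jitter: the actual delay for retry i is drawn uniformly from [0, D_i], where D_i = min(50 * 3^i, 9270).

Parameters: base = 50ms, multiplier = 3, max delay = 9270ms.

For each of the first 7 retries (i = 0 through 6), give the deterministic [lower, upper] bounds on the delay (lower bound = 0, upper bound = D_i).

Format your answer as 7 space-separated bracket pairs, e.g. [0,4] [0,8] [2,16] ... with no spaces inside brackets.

Computing bounds per retry:
  i=0: D_i=min(50*3^0,9270)=50, bounds=[0,50]
  i=1: D_i=min(50*3^1,9270)=150, bounds=[0,150]
  i=2: D_i=min(50*3^2,9270)=450, bounds=[0,450]
  i=3: D_i=min(50*3^3,9270)=1350, bounds=[0,1350]
  i=4: D_i=min(50*3^4,9270)=4050, bounds=[0,4050]
  i=5: D_i=min(50*3^5,9270)=9270, bounds=[0,9270]
  i=6: D_i=min(50*3^6,9270)=9270, bounds=[0,9270]

Answer: [0,50] [0,150] [0,450] [0,1350] [0,4050] [0,9270] [0,9270]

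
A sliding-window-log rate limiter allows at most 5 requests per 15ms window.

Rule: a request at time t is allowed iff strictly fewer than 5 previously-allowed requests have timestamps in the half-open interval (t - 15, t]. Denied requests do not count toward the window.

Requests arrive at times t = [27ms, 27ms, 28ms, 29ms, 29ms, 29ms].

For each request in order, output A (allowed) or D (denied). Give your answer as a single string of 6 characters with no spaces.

Tracking allowed requests in the window:
  req#1 t=27ms: ALLOW
  req#2 t=27ms: ALLOW
  req#3 t=28ms: ALLOW
  req#4 t=29ms: ALLOW
  req#5 t=29ms: ALLOW
  req#6 t=29ms: DENY

Answer: AAAAAD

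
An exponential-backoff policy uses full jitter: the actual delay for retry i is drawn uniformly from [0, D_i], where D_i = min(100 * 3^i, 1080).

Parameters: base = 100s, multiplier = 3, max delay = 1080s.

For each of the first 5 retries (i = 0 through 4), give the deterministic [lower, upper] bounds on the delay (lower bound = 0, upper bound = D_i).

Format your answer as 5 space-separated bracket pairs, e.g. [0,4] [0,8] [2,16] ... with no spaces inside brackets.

Computing bounds per retry:
  i=0: D_i=min(100*3^0,1080)=100, bounds=[0,100]
  i=1: D_i=min(100*3^1,1080)=300, bounds=[0,300]
  i=2: D_i=min(100*3^2,1080)=900, bounds=[0,900]
  i=3: D_i=min(100*3^3,1080)=1080, bounds=[0,1080]
  i=4: D_i=min(100*3^4,1080)=1080, bounds=[0,1080]

Answer: [0,100] [0,300] [0,900] [0,1080] [0,1080]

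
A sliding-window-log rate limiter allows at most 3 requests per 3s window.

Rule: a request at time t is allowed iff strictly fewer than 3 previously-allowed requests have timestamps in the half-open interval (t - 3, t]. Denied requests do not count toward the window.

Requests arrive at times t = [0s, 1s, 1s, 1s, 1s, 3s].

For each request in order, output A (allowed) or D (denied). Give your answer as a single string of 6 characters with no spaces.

Tracking allowed requests in the window:
  req#1 t=0s: ALLOW
  req#2 t=1s: ALLOW
  req#3 t=1s: ALLOW
  req#4 t=1s: DENY
  req#5 t=1s: DENY
  req#6 t=3s: ALLOW

Answer: AAADDA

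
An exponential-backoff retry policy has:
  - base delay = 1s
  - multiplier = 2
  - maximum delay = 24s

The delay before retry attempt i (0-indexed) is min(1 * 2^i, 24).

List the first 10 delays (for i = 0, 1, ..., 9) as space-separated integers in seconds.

Answer: 1 2 4 8 16 24 24 24 24 24

Derivation:
Computing each delay:
  i=0: min(1*2^0, 24) = 1
  i=1: min(1*2^1, 24) = 2
  i=2: min(1*2^2, 24) = 4
  i=3: min(1*2^3, 24) = 8
  i=4: min(1*2^4, 24) = 16
  i=5: min(1*2^5, 24) = 24
  i=6: min(1*2^6, 24) = 24
  i=7: min(1*2^7, 24) = 24
  i=8: min(1*2^8, 24) = 24
  i=9: min(1*2^9, 24) = 24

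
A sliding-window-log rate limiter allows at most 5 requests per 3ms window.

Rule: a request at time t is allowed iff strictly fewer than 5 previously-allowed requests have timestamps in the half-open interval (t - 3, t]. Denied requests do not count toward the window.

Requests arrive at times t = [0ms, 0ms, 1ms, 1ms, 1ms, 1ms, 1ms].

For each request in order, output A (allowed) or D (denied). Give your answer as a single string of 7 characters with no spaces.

Tracking allowed requests in the window:
  req#1 t=0ms: ALLOW
  req#2 t=0ms: ALLOW
  req#3 t=1ms: ALLOW
  req#4 t=1ms: ALLOW
  req#5 t=1ms: ALLOW
  req#6 t=1ms: DENY
  req#7 t=1ms: DENY

Answer: AAAAADD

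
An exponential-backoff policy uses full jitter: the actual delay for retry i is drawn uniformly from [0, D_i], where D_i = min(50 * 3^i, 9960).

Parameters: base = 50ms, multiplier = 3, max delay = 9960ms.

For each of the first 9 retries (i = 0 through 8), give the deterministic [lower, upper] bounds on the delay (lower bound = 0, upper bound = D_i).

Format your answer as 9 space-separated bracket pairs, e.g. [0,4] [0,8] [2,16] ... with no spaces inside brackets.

Answer: [0,50] [0,150] [0,450] [0,1350] [0,4050] [0,9960] [0,9960] [0,9960] [0,9960]

Derivation:
Computing bounds per retry:
  i=0: D_i=min(50*3^0,9960)=50, bounds=[0,50]
  i=1: D_i=min(50*3^1,9960)=150, bounds=[0,150]
  i=2: D_i=min(50*3^2,9960)=450, bounds=[0,450]
  i=3: D_i=min(50*3^3,9960)=1350, bounds=[0,1350]
  i=4: D_i=min(50*3^4,9960)=4050, bounds=[0,4050]
  i=5: D_i=min(50*3^5,9960)=9960, bounds=[0,9960]
  i=6: D_i=min(50*3^6,9960)=9960, bounds=[0,9960]
  i=7: D_i=min(50*3^7,9960)=9960, bounds=[0,9960]
  i=8: D_i=min(50*3^8,9960)=9960, bounds=[0,9960]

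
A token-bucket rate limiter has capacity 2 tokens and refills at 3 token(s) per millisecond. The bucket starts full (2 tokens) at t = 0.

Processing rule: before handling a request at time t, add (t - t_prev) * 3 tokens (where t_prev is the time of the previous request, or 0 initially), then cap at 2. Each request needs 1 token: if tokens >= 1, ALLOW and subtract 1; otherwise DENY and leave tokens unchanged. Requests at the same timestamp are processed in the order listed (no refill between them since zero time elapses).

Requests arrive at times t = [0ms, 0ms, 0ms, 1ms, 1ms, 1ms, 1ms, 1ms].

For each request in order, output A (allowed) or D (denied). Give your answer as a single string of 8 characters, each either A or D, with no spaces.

Simulating step by step:
  req#1 t=0ms: ALLOW
  req#2 t=0ms: ALLOW
  req#3 t=0ms: DENY
  req#4 t=1ms: ALLOW
  req#5 t=1ms: ALLOW
  req#6 t=1ms: DENY
  req#7 t=1ms: DENY
  req#8 t=1ms: DENY

Answer: AADAADDD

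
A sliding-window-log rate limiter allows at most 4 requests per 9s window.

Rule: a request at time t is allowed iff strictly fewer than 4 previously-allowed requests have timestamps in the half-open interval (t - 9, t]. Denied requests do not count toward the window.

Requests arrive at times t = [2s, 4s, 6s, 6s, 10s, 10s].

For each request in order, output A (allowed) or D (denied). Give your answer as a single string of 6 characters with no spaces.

Answer: AAAADD

Derivation:
Tracking allowed requests in the window:
  req#1 t=2s: ALLOW
  req#2 t=4s: ALLOW
  req#3 t=6s: ALLOW
  req#4 t=6s: ALLOW
  req#5 t=10s: DENY
  req#6 t=10s: DENY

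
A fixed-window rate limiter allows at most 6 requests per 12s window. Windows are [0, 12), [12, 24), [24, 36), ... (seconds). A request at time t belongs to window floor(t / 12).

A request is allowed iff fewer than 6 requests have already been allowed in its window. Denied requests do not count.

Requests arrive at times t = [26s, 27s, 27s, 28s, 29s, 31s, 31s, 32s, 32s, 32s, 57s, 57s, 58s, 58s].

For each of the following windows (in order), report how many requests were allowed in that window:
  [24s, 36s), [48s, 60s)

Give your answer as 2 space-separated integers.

Processing requests:
  req#1 t=26s (window 2): ALLOW
  req#2 t=27s (window 2): ALLOW
  req#3 t=27s (window 2): ALLOW
  req#4 t=28s (window 2): ALLOW
  req#5 t=29s (window 2): ALLOW
  req#6 t=31s (window 2): ALLOW
  req#7 t=31s (window 2): DENY
  req#8 t=32s (window 2): DENY
  req#9 t=32s (window 2): DENY
  req#10 t=32s (window 2): DENY
  req#11 t=57s (window 4): ALLOW
  req#12 t=57s (window 4): ALLOW
  req#13 t=58s (window 4): ALLOW
  req#14 t=58s (window 4): ALLOW

Allowed counts by window: 6 4

Answer: 6 4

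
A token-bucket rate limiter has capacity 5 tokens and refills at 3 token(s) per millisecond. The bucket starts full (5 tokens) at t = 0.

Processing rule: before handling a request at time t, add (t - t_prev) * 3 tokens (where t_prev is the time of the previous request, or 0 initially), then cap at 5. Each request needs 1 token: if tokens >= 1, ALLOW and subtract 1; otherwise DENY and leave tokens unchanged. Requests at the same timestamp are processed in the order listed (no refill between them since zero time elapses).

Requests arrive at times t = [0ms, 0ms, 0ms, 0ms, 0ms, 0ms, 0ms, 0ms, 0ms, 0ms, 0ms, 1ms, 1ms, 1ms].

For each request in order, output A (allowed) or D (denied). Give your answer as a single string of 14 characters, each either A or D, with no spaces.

Simulating step by step:
  req#1 t=0ms: ALLOW
  req#2 t=0ms: ALLOW
  req#3 t=0ms: ALLOW
  req#4 t=0ms: ALLOW
  req#5 t=0ms: ALLOW
  req#6 t=0ms: DENY
  req#7 t=0ms: DENY
  req#8 t=0ms: DENY
  req#9 t=0ms: DENY
  req#10 t=0ms: DENY
  req#11 t=0ms: DENY
  req#12 t=1ms: ALLOW
  req#13 t=1ms: ALLOW
  req#14 t=1ms: ALLOW

Answer: AAAAADDDDDDAAA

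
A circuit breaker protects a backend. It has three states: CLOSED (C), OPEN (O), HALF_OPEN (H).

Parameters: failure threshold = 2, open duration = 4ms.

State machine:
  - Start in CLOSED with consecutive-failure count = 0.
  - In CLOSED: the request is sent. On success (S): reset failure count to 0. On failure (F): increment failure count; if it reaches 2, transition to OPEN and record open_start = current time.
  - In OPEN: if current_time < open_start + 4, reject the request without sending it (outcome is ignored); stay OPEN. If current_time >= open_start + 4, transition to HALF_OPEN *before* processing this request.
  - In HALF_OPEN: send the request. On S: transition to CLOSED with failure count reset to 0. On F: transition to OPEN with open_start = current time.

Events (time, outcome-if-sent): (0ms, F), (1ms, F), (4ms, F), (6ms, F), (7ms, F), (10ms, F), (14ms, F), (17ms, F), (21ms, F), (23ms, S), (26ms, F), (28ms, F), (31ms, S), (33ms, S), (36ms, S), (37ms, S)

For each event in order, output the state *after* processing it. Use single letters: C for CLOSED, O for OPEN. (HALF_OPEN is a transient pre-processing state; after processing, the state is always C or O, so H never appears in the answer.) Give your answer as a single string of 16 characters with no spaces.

State after each event:
  event#1 t=0ms outcome=F: state=CLOSED
  event#2 t=1ms outcome=F: state=OPEN
  event#3 t=4ms outcome=F: state=OPEN
  event#4 t=6ms outcome=F: state=OPEN
  event#5 t=7ms outcome=F: state=OPEN
  event#6 t=10ms outcome=F: state=OPEN
  event#7 t=14ms outcome=F: state=OPEN
  event#8 t=17ms outcome=F: state=OPEN
  event#9 t=21ms outcome=F: state=OPEN
  event#10 t=23ms outcome=S: state=OPEN
  event#11 t=26ms outcome=F: state=OPEN
  event#12 t=28ms outcome=F: state=OPEN
  event#13 t=31ms outcome=S: state=CLOSED
  event#14 t=33ms outcome=S: state=CLOSED
  event#15 t=36ms outcome=S: state=CLOSED
  event#16 t=37ms outcome=S: state=CLOSED

Answer: COOOOOOOOOOOCCCC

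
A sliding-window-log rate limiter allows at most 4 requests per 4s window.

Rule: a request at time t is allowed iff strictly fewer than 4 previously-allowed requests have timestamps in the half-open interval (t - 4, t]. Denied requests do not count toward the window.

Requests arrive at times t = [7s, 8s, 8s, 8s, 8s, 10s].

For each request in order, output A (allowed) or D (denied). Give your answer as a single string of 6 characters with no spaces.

Answer: AAAADD

Derivation:
Tracking allowed requests in the window:
  req#1 t=7s: ALLOW
  req#2 t=8s: ALLOW
  req#3 t=8s: ALLOW
  req#4 t=8s: ALLOW
  req#5 t=8s: DENY
  req#6 t=10s: DENY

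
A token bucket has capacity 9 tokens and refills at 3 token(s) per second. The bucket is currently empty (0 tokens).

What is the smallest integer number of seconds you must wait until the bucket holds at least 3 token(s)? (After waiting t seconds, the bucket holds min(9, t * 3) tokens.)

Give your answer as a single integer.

Need t * 3 >= 3, so t >= 3/3.
Smallest integer t = ceil(3/3) = 1.

Answer: 1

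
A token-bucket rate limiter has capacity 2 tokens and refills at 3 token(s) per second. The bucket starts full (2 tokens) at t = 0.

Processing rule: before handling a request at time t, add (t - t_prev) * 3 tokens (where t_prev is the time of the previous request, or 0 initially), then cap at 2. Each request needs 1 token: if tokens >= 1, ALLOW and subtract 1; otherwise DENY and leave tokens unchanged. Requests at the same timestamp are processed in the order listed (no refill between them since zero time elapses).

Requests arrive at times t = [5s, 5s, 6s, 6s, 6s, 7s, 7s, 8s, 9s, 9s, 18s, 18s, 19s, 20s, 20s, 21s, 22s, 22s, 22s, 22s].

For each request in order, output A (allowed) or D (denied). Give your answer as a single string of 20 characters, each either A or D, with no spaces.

Simulating step by step:
  req#1 t=5s: ALLOW
  req#2 t=5s: ALLOW
  req#3 t=6s: ALLOW
  req#4 t=6s: ALLOW
  req#5 t=6s: DENY
  req#6 t=7s: ALLOW
  req#7 t=7s: ALLOW
  req#8 t=8s: ALLOW
  req#9 t=9s: ALLOW
  req#10 t=9s: ALLOW
  req#11 t=18s: ALLOW
  req#12 t=18s: ALLOW
  req#13 t=19s: ALLOW
  req#14 t=20s: ALLOW
  req#15 t=20s: ALLOW
  req#16 t=21s: ALLOW
  req#17 t=22s: ALLOW
  req#18 t=22s: ALLOW
  req#19 t=22s: DENY
  req#20 t=22s: DENY

Answer: AAAADAAAAAAAAAAAAADD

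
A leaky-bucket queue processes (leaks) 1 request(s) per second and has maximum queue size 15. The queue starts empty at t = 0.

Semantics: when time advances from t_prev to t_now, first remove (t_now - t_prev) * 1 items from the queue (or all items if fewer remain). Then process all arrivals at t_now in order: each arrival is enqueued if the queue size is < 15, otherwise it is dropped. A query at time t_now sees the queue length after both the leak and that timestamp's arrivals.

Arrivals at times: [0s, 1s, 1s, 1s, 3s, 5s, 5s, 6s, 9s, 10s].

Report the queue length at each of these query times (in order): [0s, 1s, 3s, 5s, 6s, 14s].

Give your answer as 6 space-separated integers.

Answer: 1 3 2 2 2 0

Derivation:
Queue lengths at query times:
  query t=0s: backlog = 1
  query t=1s: backlog = 3
  query t=3s: backlog = 2
  query t=5s: backlog = 2
  query t=6s: backlog = 2
  query t=14s: backlog = 0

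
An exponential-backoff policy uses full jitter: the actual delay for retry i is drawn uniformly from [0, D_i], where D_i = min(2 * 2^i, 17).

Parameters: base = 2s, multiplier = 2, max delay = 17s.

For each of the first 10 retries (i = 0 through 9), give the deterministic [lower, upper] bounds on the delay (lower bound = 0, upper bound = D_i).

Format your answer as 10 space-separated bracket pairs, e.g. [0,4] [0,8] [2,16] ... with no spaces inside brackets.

Computing bounds per retry:
  i=0: D_i=min(2*2^0,17)=2, bounds=[0,2]
  i=1: D_i=min(2*2^1,17)=4, bounds=[0,4]
  i=2: D_i=min(2*2^2,17)=8, bounds=[0,8]
  i=3: D_i=min(2*2^3,17)=16, bounds=[0,16]
  i=4: D_i=min(2*2^4,17)=17, bounds=[0,17]
  i=5: D_i=min(2*2^5,17)=17, bounds=[0,17]
  i=6: D_i=min(2*2^6,17)=17, bounds=[0,17]
  i=7: D_i=min(2*2^7,17)=17, bounds=[0,17]
  i=8: D_i=min(2*2^8,17)=17, bounds=[0,17]
  i=9: D_i=min(2*2^9,17)=17, bounds=[0,17]

Answer: [0,2] [0,4] [0,8] [0,16] [0,17] [0,17] [0,17] [0,17] [0,17] [0,17]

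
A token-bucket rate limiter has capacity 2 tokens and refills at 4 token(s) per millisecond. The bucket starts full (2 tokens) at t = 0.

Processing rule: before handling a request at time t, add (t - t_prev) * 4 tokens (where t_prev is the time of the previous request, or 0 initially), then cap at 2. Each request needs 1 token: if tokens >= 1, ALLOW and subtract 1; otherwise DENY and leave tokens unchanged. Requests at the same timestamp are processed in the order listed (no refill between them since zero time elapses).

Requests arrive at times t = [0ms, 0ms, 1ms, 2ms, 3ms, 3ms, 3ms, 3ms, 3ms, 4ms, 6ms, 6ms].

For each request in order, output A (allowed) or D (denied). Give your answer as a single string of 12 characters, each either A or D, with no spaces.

Simulating step by step:
  req#1 t=0ms: ALLOW
  req#2 t=0ms: ALLOW
  req#3 t=1ms: ALLOW
  req#4 t=2ms: ALLOW
  req#5 t=3ms: ALLOW
  req#6 t=3ms: ALLOW
  req#7 t=3ms: DENY
  req#8 t=3ms: DENY
  req#9 t=3ms: DENY
  req#10 t=4ms: ALLOW
  req#11 t=6ms: ALLOW
  req#12 t=6ms: ALLOW

Answer: AAAAAADDDAAA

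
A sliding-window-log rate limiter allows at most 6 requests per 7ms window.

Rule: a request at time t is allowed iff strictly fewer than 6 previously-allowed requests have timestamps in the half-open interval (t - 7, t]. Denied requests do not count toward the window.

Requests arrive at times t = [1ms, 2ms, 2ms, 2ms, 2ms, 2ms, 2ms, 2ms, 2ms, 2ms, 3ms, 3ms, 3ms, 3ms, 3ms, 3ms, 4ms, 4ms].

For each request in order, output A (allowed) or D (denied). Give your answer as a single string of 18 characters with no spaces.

Tracking allowed requests in the window:
  req#1 t=1ms: ALLOW
  req#2 t=2ms: ALLOW
  req#3 t=2ms: ALLOW
  req#4 t=2ms: ALLOW
  req#5 t=2ms: ALLOW
  req#6 t=2ms: ALLOW
  req#7 t=2ms: DENY
  req#8 t=2ms: DENY
  req#9 t=2ms: DENY
  req#10 t=2ms: DENY
  req#11 t=3ms: DENY
  req#12 t=3ms: DENY
  req#13 t=3ms: DENY
  req#14 t=3ms: DENY
  req#15 t=3ms: DENY
  req#16 t=3ms: DENY
  req#17 t=4ms: DENY
  req#18 t=4ms: DENY

Answer: AAAAAADDDDDDDDDDDD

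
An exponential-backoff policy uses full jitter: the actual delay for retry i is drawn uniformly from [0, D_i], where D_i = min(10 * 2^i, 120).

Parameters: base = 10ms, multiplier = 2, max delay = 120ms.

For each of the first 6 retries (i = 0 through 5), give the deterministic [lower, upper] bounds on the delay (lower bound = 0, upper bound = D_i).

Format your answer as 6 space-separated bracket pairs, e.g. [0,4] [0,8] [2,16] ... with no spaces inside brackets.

Answer: [0,10] [0,20] [0,40] [0,80] [0,120] [0,120]

Derivation:
Computing bounds per retry:
  i=0: D_i=min(10*2^0,120)=10, bounds=[0,10]
  i=1: D_i=min(10*2^1,120)=20, bounds=[0,20]
  i=2: D_i=min(10*2^2,120)=40, bounds=[0,40]
  i=3: D_i=min(10*2^3,120)=80, bounds=[0,80]
  i=4: D_i=min(10*2^4,120)=120, bounds=[0,120]
  i=5: D_i=min(10*2^5,120)=120, bounds=[0,120]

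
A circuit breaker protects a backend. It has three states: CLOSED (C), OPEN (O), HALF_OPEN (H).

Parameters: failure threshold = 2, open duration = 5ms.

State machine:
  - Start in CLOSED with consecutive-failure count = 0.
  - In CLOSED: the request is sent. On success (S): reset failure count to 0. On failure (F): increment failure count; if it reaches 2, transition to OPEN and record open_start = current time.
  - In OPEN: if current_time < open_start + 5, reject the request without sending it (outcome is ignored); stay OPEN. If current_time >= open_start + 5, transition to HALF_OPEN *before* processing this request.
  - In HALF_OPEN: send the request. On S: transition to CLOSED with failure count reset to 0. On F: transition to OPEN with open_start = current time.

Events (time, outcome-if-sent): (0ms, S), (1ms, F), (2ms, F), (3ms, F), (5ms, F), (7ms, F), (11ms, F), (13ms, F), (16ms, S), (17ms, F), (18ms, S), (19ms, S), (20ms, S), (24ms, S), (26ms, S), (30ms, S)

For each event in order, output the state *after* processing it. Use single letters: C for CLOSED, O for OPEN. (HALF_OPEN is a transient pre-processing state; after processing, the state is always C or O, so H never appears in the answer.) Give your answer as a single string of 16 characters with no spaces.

Answer: CCOOOOOOOOCCCCCC

Derivation:
State after each event:
  event#1 t=0ms outcome=S: state=CLOSED
  event#2 t=1ms outcome=F: state=CLOSED
  event#3 t=2ms outcome=F: state=OPEN
  event#4 t=3ms outcome=F: state=OPEN
  event#5 t=5ms outcome=F: state=OPEN
  event#6 t=7ms outcome=F: state=OPEN
  event#7 t=11ms outcome=F: state=OPEN
  event#8 t=13ms outcome=F: state=OPEN
  event#9 t=16ms outcome=S: state=OPEN
  event#10 t=17ms outcome=F: state=OPEN
  event#11 t=18ms outcome=S: state=CLOSED
  event#12 t=19ms outcome=S: state=CLOSED
  event#13 t=20ms outcome=S: state=CLOSED
  event#14 t=24ms outcome=S: state=CLOSED
  event#15 t=26ms outcome=S: state=CLOSED
  event#16 t=30ms outcome=S: state=CLOSED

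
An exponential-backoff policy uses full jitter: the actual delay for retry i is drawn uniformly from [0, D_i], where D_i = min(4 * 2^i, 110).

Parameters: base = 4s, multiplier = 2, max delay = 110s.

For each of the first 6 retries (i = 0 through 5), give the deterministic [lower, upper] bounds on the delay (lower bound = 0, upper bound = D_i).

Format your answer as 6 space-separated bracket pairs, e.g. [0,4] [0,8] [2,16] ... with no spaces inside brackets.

Answer: [0,4] [0,8] [0,16] [0,32] [0,64] [0,110]

Derivation:
Computing bounds per retry:
  i=0: D_i=min(4*2^0,110)=4, bounds=[0,4]
  i=1: D_i=min(4*2^1,110)=8, bounds=[0,8]
  i=2: D_i=min(4*2^2,110)=16, bounds=[0,16]
  i=3: D_i=min(4*2^3,110)=32, bounds=[0,32]
  i=4: D_i=min(4*2^4,110)=64, bounds=[0,64]
  i=5: D_i=min(4*2^5,110)=110, bounds=[0,110]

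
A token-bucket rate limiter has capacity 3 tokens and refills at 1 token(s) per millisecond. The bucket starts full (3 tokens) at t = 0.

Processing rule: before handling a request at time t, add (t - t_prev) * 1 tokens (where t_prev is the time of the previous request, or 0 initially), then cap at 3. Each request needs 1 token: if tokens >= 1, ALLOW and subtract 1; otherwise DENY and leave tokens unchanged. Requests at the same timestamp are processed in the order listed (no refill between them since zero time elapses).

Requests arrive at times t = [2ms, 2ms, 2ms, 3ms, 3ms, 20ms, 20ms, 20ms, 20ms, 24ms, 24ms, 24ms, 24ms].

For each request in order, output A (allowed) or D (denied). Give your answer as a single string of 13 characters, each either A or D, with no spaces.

Simulating step by step:
  req#1 t=2ms: ALLOW
  req#2 t=2ms: ALLOW
  req#3 t=2ms: ALLOW
  req#4 t=3ms: ALLOW
  req#5 t=3ms: DENY
  req#6 t=20ms: ALLOW
  req#7 t=20ms: ALLOW
  req#8 t=20ms: ALLOW
  req#9 t=20ms: DENY
  req#10 t=24ms: ALLOW
  req#11 t=24ms: ALLOW
  req#12 t=24ms: ALLOW
  req#13 t=24ms: DENY

Answer: AAAADAAADAAAD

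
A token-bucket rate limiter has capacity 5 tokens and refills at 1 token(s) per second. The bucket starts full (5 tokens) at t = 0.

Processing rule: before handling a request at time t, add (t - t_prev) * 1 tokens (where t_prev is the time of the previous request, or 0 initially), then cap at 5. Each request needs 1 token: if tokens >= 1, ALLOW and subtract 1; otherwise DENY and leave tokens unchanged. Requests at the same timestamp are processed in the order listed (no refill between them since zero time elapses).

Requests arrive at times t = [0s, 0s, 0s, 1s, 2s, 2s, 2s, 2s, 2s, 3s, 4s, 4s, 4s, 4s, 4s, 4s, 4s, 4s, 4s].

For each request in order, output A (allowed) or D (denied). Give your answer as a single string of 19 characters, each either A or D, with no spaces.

Simulating step by step:
  req#1 t=0s: ALLOW
  req#2 t=0s: ALLOW
  req#3 t=0s: ALLOW
  req#4 t=1s: ALLOW
  req#5 t=2s: ALLOW
  req#6 t=2s: ALLOW
  req#7 t=2s: ALLOW
  req#8 t=2s: DENY
  req#9 t=2s: DENY
  req#10 t=3s: ALLOW
  req#11 t=4s: ALLOW
  req#12 t=4s: DENY
  req#13 t=4s: DENY
  req#14 t=4s: DENY
  req#15 t=4s: DENY
  req#16 t=4s: DENY
  req#17 t=4s: DENY
  req#18 t=4s: DENY
  req#19 t=4s: DENY

Answer: AAAAAAADDAADDDDDDDD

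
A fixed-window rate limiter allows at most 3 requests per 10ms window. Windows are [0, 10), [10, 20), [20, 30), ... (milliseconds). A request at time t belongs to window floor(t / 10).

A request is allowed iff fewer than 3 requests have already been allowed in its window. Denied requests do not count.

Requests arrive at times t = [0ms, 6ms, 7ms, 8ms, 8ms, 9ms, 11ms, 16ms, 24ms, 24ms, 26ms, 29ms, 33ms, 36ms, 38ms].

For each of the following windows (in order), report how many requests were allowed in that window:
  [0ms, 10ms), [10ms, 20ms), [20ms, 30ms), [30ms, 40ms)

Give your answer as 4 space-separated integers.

Answer: 3 2 3 3

Derivation:
Processing requests:
  req#1 t=0ms (window 0): ALLOW
  req#2 t=6ms (window 0): ALLOW
  req#3 t=7ms (window 0): ALLOW
  req#4 t=8ms (window 0): DENY
  req#5 t=8ms (window 0): DENY
  req#6 t=9ms (window 0): DENY
  req#7 t=11ms (window 1): ALLOW
  req#8 t=16ms (window 1): ALLOW
  req#9 t=24ms (window 2): ALLOW
  req#10 t=24ms (window 2): ALLOW
  req#11 t=26ms (window 2): ALLOW
  req#12 t=29ms (window 2): DENY
  req#13 t=33ms (window 3): ALLOW
  req#14 t=36ms (window 3): ALLOW
  req#15 t=38ms (window 3): ALLOW

Allowed counts by window: 3 2 3 3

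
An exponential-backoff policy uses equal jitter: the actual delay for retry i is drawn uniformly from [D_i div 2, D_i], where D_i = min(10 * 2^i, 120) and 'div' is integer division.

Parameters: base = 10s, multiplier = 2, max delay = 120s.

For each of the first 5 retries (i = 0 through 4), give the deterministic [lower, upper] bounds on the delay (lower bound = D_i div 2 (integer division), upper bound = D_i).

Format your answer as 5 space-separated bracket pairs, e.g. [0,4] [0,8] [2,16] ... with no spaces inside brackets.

Answer: [5,10] [10,20] [20,40] [40,80] [60,120]

Derivation:
Computing bounds per retry:
  i=0: D_i=min(10*2^0,120)=10, bounds=[5,10]
  i=1: D_i=min(10*2^1,120)=20, bounds=[10,20]
  i=2: D_i=min(10*2^2,120)=40, bounds=[20,40]
  i=3: D_i=min(10*2^3,120)=80, bounds=[40,80]
  i=4: D_i=min(10*2^4,120)=120, bounds=[60,120]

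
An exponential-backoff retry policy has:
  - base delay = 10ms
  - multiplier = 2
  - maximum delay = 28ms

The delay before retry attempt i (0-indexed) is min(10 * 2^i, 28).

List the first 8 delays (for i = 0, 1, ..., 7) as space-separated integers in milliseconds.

Answer: 10 20 28 28 28 28 28 28

Derivation:
Computing each delay:
  i=0: min(10*2^0, 28) = 10
  i=1: min(10*2^1, 28) = 20
  i=2: min(10*2^2, 28) = 28
  i=3: min(10*2^3, 28) = 28
  i=4: min(10*2^4, 28) = 28
  i=5: min(10*2^5, 28) = 28
  i=6: min(10*2^6, 28) = 28
  i=7: min(10*2^7, 28) = 28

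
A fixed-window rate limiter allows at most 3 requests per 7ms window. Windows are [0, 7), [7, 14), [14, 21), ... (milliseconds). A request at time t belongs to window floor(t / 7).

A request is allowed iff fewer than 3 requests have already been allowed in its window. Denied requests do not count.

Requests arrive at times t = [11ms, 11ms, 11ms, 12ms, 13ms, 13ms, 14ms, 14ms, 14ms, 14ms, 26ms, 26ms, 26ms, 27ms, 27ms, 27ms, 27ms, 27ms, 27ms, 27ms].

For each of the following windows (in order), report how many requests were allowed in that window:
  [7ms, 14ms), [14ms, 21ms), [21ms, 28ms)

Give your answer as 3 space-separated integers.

Answer: 3 3 3

Derivation:
Processing requests:
  req#1 t=11ms (window 1): ALLOW
  req#2 t=11ms (window 1): ALLOW
  req#3 t=11ms (window 1): ALLOW
  req#4 t=12ms (window 1): DENY
  req#5 t=13ms (window 1): DENY
  req#6 t=13ms (window 1): DENY
  req#7 t=14ms (window 2): ALLOW
  req#8 t=14ms (window 2): ALLOW
  req#9 t=14ms (window 2): ALLOW
  req#10 t=14ms (window 2): DENY
  req#11 t=26ms (window 3): ALLOW
  req#12 t=26ms (window 3): ALLOW
  req#13 t=26ms (window 3): ALLOW
  req#14 t=27ms (window 3): DENY
  req#15 t=27ms (window 3): DENY
  req#16 t=27ms (window 3): DENY
  req#17 t=27ms (window 3): DENY
  req#18 t=27ms (window 3): DENY
  req#19 t=27ms (window 3): DENY
  req#20 t=27ms (window 3): DENY

Allowed counts by window: 3 3 3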